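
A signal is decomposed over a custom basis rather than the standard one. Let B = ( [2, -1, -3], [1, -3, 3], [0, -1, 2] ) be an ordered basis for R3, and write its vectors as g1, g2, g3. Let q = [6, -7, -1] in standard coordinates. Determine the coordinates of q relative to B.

[3, 0, 4]

[q]_B is the unique c with M c = q, where M has columns g1, ..., g3.
Row-reducing the augmented matrix [M | q] gives c = (3, 0, 4).
Check: 3g1 + 0·g2 + 4g3 = [6, -7, -1].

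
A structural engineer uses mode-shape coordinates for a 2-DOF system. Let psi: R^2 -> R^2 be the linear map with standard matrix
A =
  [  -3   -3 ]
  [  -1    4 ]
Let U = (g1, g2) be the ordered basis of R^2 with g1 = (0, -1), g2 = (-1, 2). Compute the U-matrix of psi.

With P the matrix whose columns are g1, g2, [psi]_U = P^(-1) A P.
Column by column: psi(g1) = A g1 = (3, -4); its U-coordinates (-2, -3) give column 1.
Continuing for each basis vector yields [psi]_U = [[-2, -3], [-3, 3]].

[[-2, -3], [-3, 3]]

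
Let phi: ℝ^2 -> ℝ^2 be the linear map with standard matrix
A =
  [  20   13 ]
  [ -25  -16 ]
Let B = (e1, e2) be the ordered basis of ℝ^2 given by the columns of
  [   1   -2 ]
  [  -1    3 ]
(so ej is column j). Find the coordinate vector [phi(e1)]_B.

<3, -2>

Column 1 of [phi]_B is the B-coordinate vector of phi(e1).
In standard coordinates phi(e1) = A e1 = <7, -9>.
Converting to B: <7, -9> = 3e1 - 2e2, so the coordinate vector is <3, -2>.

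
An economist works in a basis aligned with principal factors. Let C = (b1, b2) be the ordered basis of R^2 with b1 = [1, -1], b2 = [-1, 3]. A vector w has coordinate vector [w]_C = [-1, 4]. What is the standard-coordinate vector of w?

[-5, 13]

w = M [w]_C, where M has columns b1, b2.
Carrying out the matrix-vector product, w = [-5, 13].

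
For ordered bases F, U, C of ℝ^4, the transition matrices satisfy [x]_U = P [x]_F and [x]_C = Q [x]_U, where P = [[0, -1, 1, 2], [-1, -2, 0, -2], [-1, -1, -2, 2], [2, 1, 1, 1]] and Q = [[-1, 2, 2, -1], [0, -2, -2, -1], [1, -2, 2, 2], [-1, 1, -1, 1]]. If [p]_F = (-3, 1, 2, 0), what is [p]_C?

(0, 5, -11, -1)

Composing the changes, [p]_C = Q P [p]_F.
Q P = [[-6, -6, -6, -3], [2, 5, 3, -1], [4, 3, -1, 12], [2, 1, 2, -5]]; applying this to (-3, 1, 2, 0) gives (0, 5, -11, -1).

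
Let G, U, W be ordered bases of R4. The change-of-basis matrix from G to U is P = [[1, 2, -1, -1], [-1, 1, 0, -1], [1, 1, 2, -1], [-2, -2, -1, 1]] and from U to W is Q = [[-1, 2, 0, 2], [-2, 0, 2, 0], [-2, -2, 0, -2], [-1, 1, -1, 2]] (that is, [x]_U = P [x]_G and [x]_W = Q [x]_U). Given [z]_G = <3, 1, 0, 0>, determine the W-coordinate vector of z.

Apply P to get U-coordinates <5, -2, 4, -8>, then Q to get W-coordinates.
The result is [z]_W = <-25, -2, 10, -27>.

<-25, -2, 10, -27>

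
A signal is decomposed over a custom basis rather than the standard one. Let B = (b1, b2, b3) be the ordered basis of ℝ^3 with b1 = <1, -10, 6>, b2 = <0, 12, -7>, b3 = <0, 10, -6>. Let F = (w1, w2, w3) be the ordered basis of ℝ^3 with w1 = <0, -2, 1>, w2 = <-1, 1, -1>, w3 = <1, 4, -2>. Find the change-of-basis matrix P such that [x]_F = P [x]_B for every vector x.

Let M have columns bj and N have columns wj. Then for every x, N [x]_F = x = M [x]_B, so P = N^(-1) M.
Since det N = 1, N^(-1) has integer entries; multiplying gives P = [[2, -1, 0], [-2, 2, 2], [-1, 2, 2]].

[[2, -1, 0], [-2, 2, 2], [-1, 2, 2]]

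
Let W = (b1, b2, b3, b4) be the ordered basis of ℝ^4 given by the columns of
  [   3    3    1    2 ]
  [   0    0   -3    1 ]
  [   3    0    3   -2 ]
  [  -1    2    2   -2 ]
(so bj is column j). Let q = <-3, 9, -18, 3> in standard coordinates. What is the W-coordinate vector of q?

Write q = c_1 b1 + ... + c_4 b4 and solve for the c_i.
Solving this 4x4 system gives c = (-3, 3, -3, 0).
Check: -3b1 + 3b2 - 3b3 + 0·b4 = <-3, 9, -18, 3>.

<-3, 3, -3, 0>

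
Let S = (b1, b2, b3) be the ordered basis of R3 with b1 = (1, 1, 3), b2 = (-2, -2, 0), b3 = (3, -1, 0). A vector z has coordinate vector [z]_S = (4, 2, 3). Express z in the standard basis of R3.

By definition z = 4b1 + 2b2 + 3b3.
Summing componentwise gives (9, -3, 12).

(9, -3, 12)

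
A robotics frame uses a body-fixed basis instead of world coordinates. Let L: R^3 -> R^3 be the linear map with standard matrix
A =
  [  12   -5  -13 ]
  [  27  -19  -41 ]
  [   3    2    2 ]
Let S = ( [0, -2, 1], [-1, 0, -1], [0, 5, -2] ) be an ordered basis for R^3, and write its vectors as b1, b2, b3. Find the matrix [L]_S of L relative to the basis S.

[[-1, -2, -1], [3, -1, -1], [-1, 2, -3]]

With P the matrix whose columns are b1, ..., b3, [L]_S = P^(-1) A P.
Column by column: L(b1) = A b1 = [-3, -3, -2]; its S-coordinates [-1, 3, -1] give column 1.
Continuing for each basis vector yields [L]_S = [[-1, -2, -1], [3, -1, -1], [-1, 2, -3]].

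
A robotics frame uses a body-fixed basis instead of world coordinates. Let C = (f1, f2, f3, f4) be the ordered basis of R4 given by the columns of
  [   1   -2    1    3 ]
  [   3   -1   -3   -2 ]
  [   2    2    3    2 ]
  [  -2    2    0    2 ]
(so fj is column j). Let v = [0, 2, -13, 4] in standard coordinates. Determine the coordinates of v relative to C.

[v]_C is the unique c with M c = v, where M has columns f1, ..., f4.
Solving this 4x4 system gives c = (-2, -1, -3, 1).
Check: -2f1 - f2 - 3f3 + f4 = [0, 2, -13, 4].

[-2, -1, -3, 1]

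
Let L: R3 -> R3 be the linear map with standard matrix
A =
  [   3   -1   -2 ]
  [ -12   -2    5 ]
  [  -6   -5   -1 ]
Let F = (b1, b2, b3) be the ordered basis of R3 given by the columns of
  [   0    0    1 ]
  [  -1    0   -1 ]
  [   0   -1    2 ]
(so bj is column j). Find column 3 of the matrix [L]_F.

Compute L(b3) = A b3 = (0, 0, -3) in standard coordinates.
Then write this in F-coordinates: solve for y in y_1 b1 + ... + y_3 b3 = (0, 0, -3).
This gives y = (0, 3, 0), which is column 3 of [L]_F.

(0, 3, 0)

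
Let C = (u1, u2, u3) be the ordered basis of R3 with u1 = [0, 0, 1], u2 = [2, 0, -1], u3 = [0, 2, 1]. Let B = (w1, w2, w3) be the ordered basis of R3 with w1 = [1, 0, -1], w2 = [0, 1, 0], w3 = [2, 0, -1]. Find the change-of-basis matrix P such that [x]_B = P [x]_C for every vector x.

Let M have columns uj and N have columns wj. Then for every x, N [x]_B = x = M [x]_C, so P = N^(-1) M.
Since det N = 1, N^(-1) has integer entries; multiplying gives P = [[-2, 0, -2], [0, 0, 2], [1, 1, 1]].

[[-2, 0, -2], [0, 0, 2], [1, 1, 1]]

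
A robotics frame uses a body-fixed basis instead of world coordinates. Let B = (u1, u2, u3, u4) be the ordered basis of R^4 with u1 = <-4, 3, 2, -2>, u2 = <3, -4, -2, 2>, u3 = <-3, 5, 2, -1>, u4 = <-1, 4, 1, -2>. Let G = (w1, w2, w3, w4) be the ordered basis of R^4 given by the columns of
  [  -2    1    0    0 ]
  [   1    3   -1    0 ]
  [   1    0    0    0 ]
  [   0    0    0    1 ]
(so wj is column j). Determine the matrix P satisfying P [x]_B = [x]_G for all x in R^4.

[[2, -2, 2, 1], [0, -1, 1, 1], [-1, -1, 0, 0], [-2, 2, -1, -2]]

Take x = uj: its B-coordinates are the j-th standard unit vector, so P e_j — column j of P — equals [uj]_G.
u1 = 2w1 + 0·w2 - w3 - 2w4, giving column 1 = <2, 0, -1, -2>; repeating for each j gives P = [[2, -2, 2, 1], [0, -1, 1, 1], [-1, -1, 0, 0], [-2, 2, -1, -2]].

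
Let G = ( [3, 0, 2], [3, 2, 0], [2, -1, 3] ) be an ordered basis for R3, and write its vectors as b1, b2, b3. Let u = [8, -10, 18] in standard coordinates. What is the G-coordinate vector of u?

Write u = c_1 b1 + ... + c_3 b3 and solve for the c_i.
Gaussian elimination on [M | u] yields c = (3, -3, 4).
Check: 3b1 - 3b2 + 4b3 = [8, -10, 18].

[3, -3, 4]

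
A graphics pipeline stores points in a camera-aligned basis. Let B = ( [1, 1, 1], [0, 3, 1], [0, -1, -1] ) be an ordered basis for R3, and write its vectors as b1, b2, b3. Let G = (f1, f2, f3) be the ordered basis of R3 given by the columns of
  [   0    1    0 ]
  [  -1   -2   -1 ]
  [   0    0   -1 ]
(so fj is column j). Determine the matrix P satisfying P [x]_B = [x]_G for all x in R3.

Column j of P is [bj]_G, since P maps B-coordinates to G-coordinates.
Expressing b1 in G: b1 = -2f1 + f2 - f3, so column 1 of P is [-2, 1, -1].
Doing the same for each bj gives P = [[-2, -2, 0], [1, 0, 0], [-1, -1, 1]].

[[-2, -2, 0], [1, 0, 0], [-1, -1, 1]]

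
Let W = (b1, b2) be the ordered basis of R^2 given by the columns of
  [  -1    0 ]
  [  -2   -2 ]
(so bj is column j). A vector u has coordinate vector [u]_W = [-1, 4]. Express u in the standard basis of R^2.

By definition u = -b1 + 4b2.
Summing componentwise gives [1, -6].

[1, -6]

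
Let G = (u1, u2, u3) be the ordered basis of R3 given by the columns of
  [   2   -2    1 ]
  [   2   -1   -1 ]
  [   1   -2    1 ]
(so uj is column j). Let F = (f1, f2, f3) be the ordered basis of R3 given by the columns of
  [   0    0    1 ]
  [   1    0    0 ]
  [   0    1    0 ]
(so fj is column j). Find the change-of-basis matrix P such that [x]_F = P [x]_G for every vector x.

Take x = uj: its G-coordinates are the j-th standard unit vector, so P e_j — column j of P — equals [uj]_F.
u1 = 2f1 + f2 + 2f3, giving column 1 = <2, 1, 2>; repeating for each j gives P = [[2, -1, -1], [1, -2, 1], [2, -2, 1]].

[[2, -1, -1], [1, -2, 1], [2, -2, 1]]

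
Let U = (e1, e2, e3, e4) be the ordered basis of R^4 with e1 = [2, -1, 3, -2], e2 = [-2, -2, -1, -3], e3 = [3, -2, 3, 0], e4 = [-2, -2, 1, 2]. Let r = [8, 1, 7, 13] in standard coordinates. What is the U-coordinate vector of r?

[-1, -3, 2, 1]

Write r = c_1 e1 + ... + c_4 e4 and solve for the c_i.
Gaussian elimination on [M | r] yields c = (-1, -3, 2, 1).
Check: -e1 - 3e2 + 2e3 + e4 = [8, 1, 7, 13].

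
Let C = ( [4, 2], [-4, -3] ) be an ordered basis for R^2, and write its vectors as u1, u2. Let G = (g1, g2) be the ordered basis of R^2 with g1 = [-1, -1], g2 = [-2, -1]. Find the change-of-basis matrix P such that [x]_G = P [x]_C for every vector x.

[[0, 2], [-2, 1]]

Column j of P is [uj]_G, since P maps C-coordinates to G-coordinates.
Expressing u1 in G: u1 = 0·g1 - 2g2, so column 1 of P is [0, -2].
Doing the same for each uj gives P = [[0, 2], [-2, 1]].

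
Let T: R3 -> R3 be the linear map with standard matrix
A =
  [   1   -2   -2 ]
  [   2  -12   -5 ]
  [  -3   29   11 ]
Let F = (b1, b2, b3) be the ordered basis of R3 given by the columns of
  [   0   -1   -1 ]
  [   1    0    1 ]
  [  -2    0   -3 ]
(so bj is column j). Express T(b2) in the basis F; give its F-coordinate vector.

(-3, 0, 1)

Compute T(b2) = A b2 = (-1, -2, 3) in standard coordinates.
Then write this in F-coordinates: solve for y in y_1 b1 + ... + y_3 b3 = (-1, -2, 3).
This gives y = (-3, 0, 1), which is column 2 of [T]_F.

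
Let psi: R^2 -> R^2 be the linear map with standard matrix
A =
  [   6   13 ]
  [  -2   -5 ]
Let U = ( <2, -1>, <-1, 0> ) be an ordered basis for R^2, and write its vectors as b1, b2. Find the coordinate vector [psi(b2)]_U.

Column 2 of [psi]_U is the U-coordinate vector of psi(b2).
In standard coordinates psi(b2) = A b2 = <-6, 2>.
Converting to U: <-6, 2> = -2b1 + 2b2, so the coordinate vector is <-2, 2>.

<-2, 2>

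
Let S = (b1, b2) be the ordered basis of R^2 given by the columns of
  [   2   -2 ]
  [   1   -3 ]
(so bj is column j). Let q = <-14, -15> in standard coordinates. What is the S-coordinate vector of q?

<-3, 4>

We seek scalars with c_1 b1 + c_2 b2 = q; equivalently solve M c = q where the columns of M are b1, b2.
System: 2c_1 - 2c_2 = -14, c_1 - 3c_2 = -15; solving gives c_1 = -3, c_2 = 4.
Check: -3b1 + 4b2 = <-14, -15>.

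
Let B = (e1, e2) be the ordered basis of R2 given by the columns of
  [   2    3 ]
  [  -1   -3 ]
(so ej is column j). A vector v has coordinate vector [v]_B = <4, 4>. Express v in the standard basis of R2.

<20, -16>

By definition v = 4e1 + 4e2.
Summing componentwise gives <20, -16>.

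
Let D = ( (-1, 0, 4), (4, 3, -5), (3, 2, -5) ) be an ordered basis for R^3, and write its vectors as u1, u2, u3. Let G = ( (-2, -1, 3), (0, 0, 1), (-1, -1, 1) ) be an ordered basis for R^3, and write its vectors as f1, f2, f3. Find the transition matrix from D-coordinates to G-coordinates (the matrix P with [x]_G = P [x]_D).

Let M have columns uj and N have columns fj. Then for every x, N [x]_G = x = M [x]_D, so P = N^(-1) M.
Since det N = -1, N^(-1) has integer entries; multiplying gives P = [[1, -1, -1], [2, 0, -1], [-1, -2, -1]].

[[1, -1, -1], [2, 0, -1], [-1, -2, -1]]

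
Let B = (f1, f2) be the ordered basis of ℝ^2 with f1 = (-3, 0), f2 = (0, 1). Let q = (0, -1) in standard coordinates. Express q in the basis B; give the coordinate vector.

(0, -1)

We seek scalars with c_1 f1 + c_2 f2 = q; equivalently solve M c = q where the columns of M are f1, f2.
System: -3c_1 + 0c_2 = 0, 0c_1 + c_2 = -1; solving gives c_1 = 0, c_2 = -1.
Check: 0·f1 - f2 = (0, -1).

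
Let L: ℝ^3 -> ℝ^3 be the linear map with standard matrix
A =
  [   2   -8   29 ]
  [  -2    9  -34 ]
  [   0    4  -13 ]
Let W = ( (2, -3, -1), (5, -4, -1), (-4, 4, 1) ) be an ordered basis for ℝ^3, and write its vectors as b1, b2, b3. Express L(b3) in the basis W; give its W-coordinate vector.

Compute L(b3) = A b3 = (-11, 10, 3) in standard coordinates.
Then write this in W-coordinates: solve for y in y_1 b1 + ... + y_3 b3 = (-11, 10, 3).
This gives y = (-2, -3, -2), which is column 3 of [L]_W.

(-2, -3, -2)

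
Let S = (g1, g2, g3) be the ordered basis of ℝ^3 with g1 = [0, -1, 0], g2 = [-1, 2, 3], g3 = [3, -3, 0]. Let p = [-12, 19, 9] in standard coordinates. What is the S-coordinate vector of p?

[-4, 3, -3]

We seek scalars with c_1 g1 + ... + c_3 g3 = p; equivalently solve M c = p where the columns of M are g1, ..., g3.
Gaussian elimination on [M | p] yields c = (-4, 3, -3).
Check: -4g1 + 3g2 - 3g3 = [-12, 19, 9].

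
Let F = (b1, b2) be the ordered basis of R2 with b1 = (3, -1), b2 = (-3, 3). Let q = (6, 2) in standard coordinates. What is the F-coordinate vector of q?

[q]_F is the unique c with M c = q, where M has columns b1, b2.
System: 3c_1 - 3c_2 = 6, -c_1 + 3c_2 = 2; solving gives c_1 = 4, c_2 = 2.
Check: 4b1 + 2b2 = (6, 2).

(4, 2)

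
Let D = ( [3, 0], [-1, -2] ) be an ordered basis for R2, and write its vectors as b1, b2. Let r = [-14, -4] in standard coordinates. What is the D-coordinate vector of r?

[-4, 2]

[r]_D is the unique c with M c = r, where M has columns b1, b2.
System: 3c_1 - c_2 = -14, 0c_1 - 2c_2 = -4; solving gives c_1 = -4, c_2 = 2.
Check: -4b1 + 2b2 = [-14, -4].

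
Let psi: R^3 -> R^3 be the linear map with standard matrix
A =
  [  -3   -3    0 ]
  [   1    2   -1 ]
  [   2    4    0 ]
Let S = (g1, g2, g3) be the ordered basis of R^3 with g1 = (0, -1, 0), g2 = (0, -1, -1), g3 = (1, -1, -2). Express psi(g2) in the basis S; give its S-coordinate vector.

Compute psi(g2) = A g2 = (3, -1, -4) in standard coordinates.
Then write this in S-coordinates: solve for y in y_1 g1 + ... + y_3 g3 = (3, -1, -4).
This gives y = (0, -2, 3), which is column 2 of [psi]_S.

(0, -2, 3)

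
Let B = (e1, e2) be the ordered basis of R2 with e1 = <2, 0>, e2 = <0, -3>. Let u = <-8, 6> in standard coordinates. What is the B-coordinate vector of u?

<-4, -2>

[u]_B is the unique c with M c = u, where M has columns e1, e2.
System: 2c_1 + 0c_2 = -8, 0c_1 - 3c_2 = 6; solving gives c_1 = -4, c_2 = -2.
Check: -4e1 - 2e2 = <-8, 6>.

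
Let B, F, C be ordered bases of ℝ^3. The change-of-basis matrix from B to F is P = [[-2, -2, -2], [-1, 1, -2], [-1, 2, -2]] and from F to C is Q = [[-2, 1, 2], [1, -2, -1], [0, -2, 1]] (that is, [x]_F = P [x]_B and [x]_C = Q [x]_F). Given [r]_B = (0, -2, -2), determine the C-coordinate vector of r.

Apply P to get F-coordinates (8, 2, 0), then Q to get C-coordinates.
The result is [r]_C = (-14, 4, -4).

(-14, 4, -4)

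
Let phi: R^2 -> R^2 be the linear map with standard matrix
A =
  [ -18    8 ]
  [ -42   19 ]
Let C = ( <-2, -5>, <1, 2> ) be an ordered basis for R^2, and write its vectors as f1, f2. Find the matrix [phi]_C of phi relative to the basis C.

Let P have columns f1, f2. Then [phi]_C = P^(-1) A P.
Here det P = 1, so P^(-1) is integer; computing A P first and then P^(-1)(A P) gives [[3, 0], [2, -2]].

[[3, 0], [2, -2]]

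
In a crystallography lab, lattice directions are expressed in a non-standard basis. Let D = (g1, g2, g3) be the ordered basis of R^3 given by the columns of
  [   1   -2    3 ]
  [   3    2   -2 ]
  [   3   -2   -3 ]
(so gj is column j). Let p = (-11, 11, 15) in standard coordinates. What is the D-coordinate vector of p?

[p]_D is the unique c with M c = p, where M has columns g1, ..., g3.
Row-reducing the augmented matrix [M | p] gives c = (1, 0, -4).
Check: g1 + 0·g2 - 4g3 = (-11, 11, 15).

(1, 0, -4)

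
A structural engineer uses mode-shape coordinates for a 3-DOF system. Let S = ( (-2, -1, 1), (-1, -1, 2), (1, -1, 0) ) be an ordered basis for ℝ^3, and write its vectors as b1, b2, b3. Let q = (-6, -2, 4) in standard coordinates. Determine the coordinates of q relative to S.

(2, 1, -1)

We seek scalars with c_1 b1 + ... + c_3 b3 = q; equivalently solve M c = q where the columns of M are b1, ..., b3.
Row-reducing the augmented matrix [M | q] gives c = (2, 1, -1).
Check: 2b1 + b2 - b3 = (-6, -2, 4).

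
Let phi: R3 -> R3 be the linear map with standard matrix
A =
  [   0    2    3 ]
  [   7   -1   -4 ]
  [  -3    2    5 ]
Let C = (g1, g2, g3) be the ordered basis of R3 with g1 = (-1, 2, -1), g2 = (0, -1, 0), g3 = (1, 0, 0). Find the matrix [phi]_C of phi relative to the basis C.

Let P have columns g1, ..., g3. Then [phi]_C = P^(-1) A P.
Here det P = -1, so P^(-1) is integer; computing A P first and then P^(-1)(A P) gives [[-2, 2, 3], [1, 3, -1], [-1, 0, 3]].

[[-2, 2, 3], [1, 3, -1], [-1, 0, 3]]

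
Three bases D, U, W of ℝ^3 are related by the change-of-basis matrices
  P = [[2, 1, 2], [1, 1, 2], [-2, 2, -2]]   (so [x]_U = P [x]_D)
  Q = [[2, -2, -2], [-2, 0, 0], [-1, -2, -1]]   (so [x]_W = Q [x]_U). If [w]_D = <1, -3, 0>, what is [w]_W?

Composing the changes, [w]_W = Q P [w]_D.
Q P = [[6, -4, 4], [-4, -2, -4], [-2, -5, -4]]; applying this to <1, -3, 0> gives <18, 2, 13>.

<18, 2, 13>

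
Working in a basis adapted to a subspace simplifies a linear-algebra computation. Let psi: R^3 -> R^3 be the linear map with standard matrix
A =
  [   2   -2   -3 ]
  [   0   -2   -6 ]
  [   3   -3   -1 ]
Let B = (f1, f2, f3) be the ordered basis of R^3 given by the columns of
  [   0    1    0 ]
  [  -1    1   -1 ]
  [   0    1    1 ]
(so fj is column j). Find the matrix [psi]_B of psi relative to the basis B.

[[-1, 3, 0], [2, -3, -1], [1, 2, 3]]

With P the matrix whose columns are f1, ..., f3, [psi]_B = P^(-1) A P.
Column by column: psi(f1) = A f1 = (2, 2, 3); its B-coordinates (-1, 2, 1) give column 1.
Continuing for each basis vector yields [psi]_B = [[-1, 3, 0], [2, -3, -1], [1, 2, 3]].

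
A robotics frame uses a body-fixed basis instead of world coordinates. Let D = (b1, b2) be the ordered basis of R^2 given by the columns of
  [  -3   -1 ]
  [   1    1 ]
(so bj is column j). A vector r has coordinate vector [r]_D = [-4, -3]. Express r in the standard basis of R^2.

The coordinates say r = -4b1 - 3b2; adding the scaled basis vectors gives [15, -7].

[15, -7]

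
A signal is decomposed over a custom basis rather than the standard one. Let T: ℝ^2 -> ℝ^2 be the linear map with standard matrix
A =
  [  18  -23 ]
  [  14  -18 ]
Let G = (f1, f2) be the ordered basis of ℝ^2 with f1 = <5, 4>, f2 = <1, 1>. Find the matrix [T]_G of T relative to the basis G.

[[0, -1], [-2, 0]]

With P the matrix whose columns are f1, f2, [T]_G = P^(-1) A P.
Column by column: T(f1) = A f1 = <-2, -2>; its G-coordinates <0, -2> give column 1.
Continuing for each basis vector yields [T]_G = [[0, -1], [-2, 0]].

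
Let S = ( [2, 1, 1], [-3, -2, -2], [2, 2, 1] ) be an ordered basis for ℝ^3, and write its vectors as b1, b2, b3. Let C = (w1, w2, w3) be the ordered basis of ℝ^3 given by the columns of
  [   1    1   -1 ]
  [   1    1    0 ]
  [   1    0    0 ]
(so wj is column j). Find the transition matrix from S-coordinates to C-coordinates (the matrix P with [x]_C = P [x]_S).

[[1, -2, 1], [0, 0, 1], [-1, 1, 0]]

Let M have columns bj and N have columns wj. Then for every x, N [x]_C = x = M [x]_S, so P = N^(-1) M.
Since det N = 1, N^(-1) has integer entries; multiplying gives P = [[1, -2, 1], [0, 0, 1], [-1, 1, 0]].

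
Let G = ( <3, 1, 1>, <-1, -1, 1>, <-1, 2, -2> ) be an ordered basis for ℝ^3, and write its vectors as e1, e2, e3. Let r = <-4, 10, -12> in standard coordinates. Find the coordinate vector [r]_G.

<-1, -3, 4>

Write r = c_1 e1 + ... + c_3 e3 and solve for the c_i.
Gaussian elimination on [M | r] yields c = (-1, -3, 4).
Check: -e1 - 3e2 + 4e3 = <-4, 10, -12>.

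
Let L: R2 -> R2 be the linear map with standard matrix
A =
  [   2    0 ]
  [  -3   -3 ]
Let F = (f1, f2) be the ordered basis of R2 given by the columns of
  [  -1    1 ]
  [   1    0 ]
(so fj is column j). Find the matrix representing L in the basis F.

Let P have columns f1, f2. Then [L]_F = P^(-1) A P.
Here det P = -1, so P^(-1) is integer; computing A P first and then P^(-1)(A P) gives [[0, -3], [-2, -1]].

[[0, -3], [-2, -1]]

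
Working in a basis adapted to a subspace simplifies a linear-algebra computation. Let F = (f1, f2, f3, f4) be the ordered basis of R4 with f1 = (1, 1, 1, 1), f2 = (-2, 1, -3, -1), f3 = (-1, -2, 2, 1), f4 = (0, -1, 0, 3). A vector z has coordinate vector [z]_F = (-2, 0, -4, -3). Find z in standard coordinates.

The coordinates say z = -2f1 + 0·f2 - 4f3 - 3f4; adding the scaled basis vectors gives (2, 9, -10, -15).

(2, 9, -10, -15)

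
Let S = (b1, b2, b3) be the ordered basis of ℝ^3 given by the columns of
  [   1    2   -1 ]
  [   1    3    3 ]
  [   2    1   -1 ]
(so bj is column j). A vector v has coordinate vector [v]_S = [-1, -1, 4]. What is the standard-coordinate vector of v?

By definition v = -b1 - b2 + 4b3.
Summing componentwise gives [-7, 8, -7].

[-7, 8, -7]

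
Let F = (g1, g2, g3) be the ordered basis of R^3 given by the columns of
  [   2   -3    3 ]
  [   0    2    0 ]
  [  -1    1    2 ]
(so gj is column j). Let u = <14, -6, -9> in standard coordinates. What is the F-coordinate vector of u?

[u]_F is the unique c with M c = u, where M has columns g1, ..., g3.
Gaussian elimination on [M | u] yields c = (4, -3, -1).
Check: 4g1 - 3g2 - g3 = <14, -6, -9>.

<4, -3, -1>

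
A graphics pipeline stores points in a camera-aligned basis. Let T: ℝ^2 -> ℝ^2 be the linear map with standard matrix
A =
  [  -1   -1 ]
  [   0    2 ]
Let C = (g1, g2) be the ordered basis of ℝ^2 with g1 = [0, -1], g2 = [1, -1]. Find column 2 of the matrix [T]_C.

Column 2 of [T]_C is the C-coordinate vector of T(g2).
In standard coordinates T(g2) = A g2 = [0, -2].
Converting to C: [0, -2] = 2g1 + 0·g2, so the coordinate vector is [2, 0].

[2, 0]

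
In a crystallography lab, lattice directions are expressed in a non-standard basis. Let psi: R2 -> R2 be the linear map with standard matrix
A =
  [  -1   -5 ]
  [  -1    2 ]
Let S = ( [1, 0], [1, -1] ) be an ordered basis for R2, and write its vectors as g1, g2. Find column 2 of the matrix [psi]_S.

[1, 3]

Column 2 of [psi]_S is the S-coordinate vector of psi(g2).
In standard coordinates psi(g2) = A g2 = [4, -3].
Converting to S: [4, -3] = g1 + 3g2, so the coordinate vector is [1, 3].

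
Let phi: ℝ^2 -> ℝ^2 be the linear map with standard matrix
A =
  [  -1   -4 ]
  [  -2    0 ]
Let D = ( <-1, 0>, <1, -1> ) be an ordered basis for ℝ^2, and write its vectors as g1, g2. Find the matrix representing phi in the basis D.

[[-3, -1], [-2, 2]]

Let P have columns g1, g2. Then [phi]_D = P^(-1) A P.
Here det P = 1, so P^(-1) is integer; computing A P first and then P^(-1)(A P) gives [[-3, -1], [-2, 2]].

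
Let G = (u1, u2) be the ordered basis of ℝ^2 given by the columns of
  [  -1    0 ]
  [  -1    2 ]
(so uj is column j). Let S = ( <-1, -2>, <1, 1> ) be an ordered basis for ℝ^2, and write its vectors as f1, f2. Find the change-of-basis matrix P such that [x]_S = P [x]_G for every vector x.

[[0, -2], [-1, -2]]

Take x = uj: its G-coordinates are the j-th standard unit vector, so P e_j — column j of P — equals [uj]_S.
u1 = 0·f1 - f2, giving column 1 = <0, -1>; repeating for each j gives P = [[0, -2], [-1, -2]].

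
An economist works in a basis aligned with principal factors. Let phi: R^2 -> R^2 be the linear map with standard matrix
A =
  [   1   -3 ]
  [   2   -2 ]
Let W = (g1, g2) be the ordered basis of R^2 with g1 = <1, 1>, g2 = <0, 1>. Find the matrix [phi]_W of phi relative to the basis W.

[[-2, -3], [2, 1]]

The j-th column of [phi]_W is [phi(gj)]_W.
phi(g1) = A g1 = <-2, 0> = -2g1 + 2g2, so column 1 is <-2, 2>.
Repeating for g2 and assembling the columns gives [[-2, -3], [2, 1]].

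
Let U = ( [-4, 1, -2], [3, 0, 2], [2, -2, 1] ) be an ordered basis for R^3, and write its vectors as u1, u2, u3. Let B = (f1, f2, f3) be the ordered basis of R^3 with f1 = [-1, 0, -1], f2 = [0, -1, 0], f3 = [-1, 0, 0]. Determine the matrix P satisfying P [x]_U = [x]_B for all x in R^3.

Column j of P is [uj]_B, since P maps U-coordinates to B-coordinates.
Expressing u1 in B: u1 = 2f1 - f2 + 2f3, so column 1 of P is [2, -1, 2].
Doing the same for each uj gives P = [[2, -2, -1], [-1, 0, 2], [2, -1, -1]].

[[2, -2, -1], [-1, 0, 2], [2, -1, -1]]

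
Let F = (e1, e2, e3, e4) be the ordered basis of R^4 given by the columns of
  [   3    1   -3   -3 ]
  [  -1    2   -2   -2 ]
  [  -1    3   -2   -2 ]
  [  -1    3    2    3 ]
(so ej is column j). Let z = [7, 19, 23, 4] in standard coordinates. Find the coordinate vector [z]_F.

[-3, 4, -1, -3]

We seek scalars with c_1 e1 + ... + c_4 e4 = z; equivalently solve M c = z where the columns of M are e1, ..., e4.
Gaussian elimination on [M | z] yields c = (-3, 4, -1, -3).
Check: -3e1 + 4e2 - e3 - 3e4 = [7, 19, 23, 4].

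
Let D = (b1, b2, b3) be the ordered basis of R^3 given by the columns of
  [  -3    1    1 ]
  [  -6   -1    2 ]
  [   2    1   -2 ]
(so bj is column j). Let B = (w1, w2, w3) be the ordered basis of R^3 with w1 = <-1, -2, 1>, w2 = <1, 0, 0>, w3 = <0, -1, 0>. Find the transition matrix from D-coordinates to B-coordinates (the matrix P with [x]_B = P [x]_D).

Column j of P is [bj]_B, since P maps D-coordinates to B-coordinates.
Expressing b1 in B: b1 = 2w1 - w2 + 2w3, so column 1 of P is <2, -1, 2>.
Doing the same for each bj gives P = [[2, 1, -2], [-1, 2, -1], [2, -1, 2]].

[[2, 1, -2], [-1, 2, -1], [2, -1, 2]]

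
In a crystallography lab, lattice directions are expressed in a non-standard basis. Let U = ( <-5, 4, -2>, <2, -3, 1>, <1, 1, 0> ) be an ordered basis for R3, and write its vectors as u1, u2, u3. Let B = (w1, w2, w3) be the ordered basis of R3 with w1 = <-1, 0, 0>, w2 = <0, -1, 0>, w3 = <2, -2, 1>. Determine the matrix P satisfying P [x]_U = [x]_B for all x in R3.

[[1, 0, -1], [0, 1, -1], [-2, 1, 0]]

Let M have columns uj and N have columns wj. Then for every x, N [x]_B = x = M [x]_U, so P = N^(-1) M.
Since det N = 1, N^(-1) has integer entries; multiplying gives P = [[1, 0, -1], [0, 1, -1], [-2, 1, 0]].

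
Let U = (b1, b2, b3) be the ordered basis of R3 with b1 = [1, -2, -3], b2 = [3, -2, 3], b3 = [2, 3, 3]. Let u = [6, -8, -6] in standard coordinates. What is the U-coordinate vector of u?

[3, 1, 0]

[u]_U is the unique c with M c = u, where M has columns b1, ..., b3.
Gaussian elimination on [M | u] yields c = (3, 1, 0).
Check: 3b1 + b2 + 0·b3 = [6, -8, -6].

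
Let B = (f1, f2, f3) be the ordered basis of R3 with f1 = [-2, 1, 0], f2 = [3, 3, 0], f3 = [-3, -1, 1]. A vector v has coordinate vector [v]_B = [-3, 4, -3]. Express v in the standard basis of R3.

By definition v = -3f1 + 4f2 - 3f3.
Summing componentwise gives [27, 12, -3].

[27, 12, -3]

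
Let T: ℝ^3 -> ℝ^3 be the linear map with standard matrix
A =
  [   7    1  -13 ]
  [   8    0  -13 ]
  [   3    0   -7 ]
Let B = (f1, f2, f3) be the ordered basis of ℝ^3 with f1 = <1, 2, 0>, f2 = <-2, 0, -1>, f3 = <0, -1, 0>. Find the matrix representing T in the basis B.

Let P have columns f1, ..., f3. Then [T]_B = P^(-1) A P.
Here det P = -1, so P^(-1) is integer; computing A P first and then P^(-1)(A P) gives [[3, -3, -1], [-3, -1, 0], [-2, -3, -2]].

[[3, -3, -1], [-3, -1, 0], [-2, -3, -2]]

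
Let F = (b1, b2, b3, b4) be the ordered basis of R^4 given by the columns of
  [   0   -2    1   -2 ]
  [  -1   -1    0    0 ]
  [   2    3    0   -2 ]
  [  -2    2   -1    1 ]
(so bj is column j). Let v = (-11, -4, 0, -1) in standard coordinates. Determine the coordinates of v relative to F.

We seek scalars with c_1 b1 + ... + c_4 b4 = v; equivalently solve M c = v where the columns of M are b1, ..., b4.
Gaussian elimination on [M | v] yields c = (4, 0, -3, 4).
Check: 4b1 + 0·b2 - 3b3 + 4b4 = (-11, -4, 0, -1).

(4, 0, -3, 4)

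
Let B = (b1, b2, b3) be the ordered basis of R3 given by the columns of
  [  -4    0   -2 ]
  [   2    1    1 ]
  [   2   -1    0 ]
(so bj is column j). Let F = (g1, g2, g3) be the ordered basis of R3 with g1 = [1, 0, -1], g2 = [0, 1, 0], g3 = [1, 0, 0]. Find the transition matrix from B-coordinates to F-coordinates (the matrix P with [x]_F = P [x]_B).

[[-2, 1, 0], [2, 1, 1], [-2, -1, -2]]

Column j of P is [bj]_F, since P maps B-coordinates to F-coordinates.
Expressing b1 in F: b1 = -2g1 + 2g2 - 2g3, so column 1 of P is [-2, 2, -2].
Doing the same for each bj gives P = [[-2, 1, 0], [2, 1, 1], [-2, -1, -2]].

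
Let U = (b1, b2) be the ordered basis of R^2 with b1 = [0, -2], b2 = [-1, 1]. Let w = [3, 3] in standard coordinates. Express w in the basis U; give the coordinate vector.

[-3, -3]

[w]_U is the unique c with M c = w, where M has columns b1, b2.
System: 0c_1 - c_2 = 3, -2c_1 + c_2 = 3; solving gives c_1 = -3, c_2 = -3.
Check: -3b1 - 3b2 = [3, 3].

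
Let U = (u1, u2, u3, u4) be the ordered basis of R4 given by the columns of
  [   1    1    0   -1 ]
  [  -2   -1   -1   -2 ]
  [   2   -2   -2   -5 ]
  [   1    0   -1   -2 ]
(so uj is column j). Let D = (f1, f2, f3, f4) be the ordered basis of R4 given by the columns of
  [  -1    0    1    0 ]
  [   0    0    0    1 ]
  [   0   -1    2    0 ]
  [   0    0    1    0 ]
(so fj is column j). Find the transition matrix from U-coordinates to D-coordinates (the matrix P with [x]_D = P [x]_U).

[[0, -1, -1, -1], [0, 2, 0, 1], [1, 0, -1, -2], [-2, -1, -1, -2]]

Column j of P is [uj]_D, since P maps U-coordinates to D-coordinates.
Expressing u1 in D: u1 = 0·f1 + 0·f2 + f3 - 2f4, so column 1 of P is (0, 0, 1, -2).
Doing the same for each uj gives P = [[0, -1, -1, -1], [0, 2, 0, 1], [1, 0, -1, -2], [-2, -1, -1, -2]].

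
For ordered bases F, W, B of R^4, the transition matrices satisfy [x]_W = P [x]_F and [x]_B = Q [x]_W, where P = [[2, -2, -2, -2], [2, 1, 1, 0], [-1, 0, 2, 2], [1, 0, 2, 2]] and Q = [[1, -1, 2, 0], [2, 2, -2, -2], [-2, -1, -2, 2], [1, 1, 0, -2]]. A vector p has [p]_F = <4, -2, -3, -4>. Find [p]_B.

<-13, 114, -39, 49>

First [p]_W = P [p]_F = <26, 3, -18, -10>.
Then [p]_B = Q [p]_W = <-13, 114, -39, 49>.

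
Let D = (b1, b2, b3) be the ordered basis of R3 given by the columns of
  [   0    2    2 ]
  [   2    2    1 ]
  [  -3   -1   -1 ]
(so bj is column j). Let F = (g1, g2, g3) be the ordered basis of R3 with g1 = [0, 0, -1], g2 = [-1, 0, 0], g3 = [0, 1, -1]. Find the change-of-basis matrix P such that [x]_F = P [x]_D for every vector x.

[[1, -1, 0], [0, -2, -2], [2, 2, 1]]

Take x = bj: its D-coordinates are the j-th standard unit vector, so P e_j — column j of P — equals [bj]_F.
b1 = g1 + 0·g2 + 2g3, giving column 1 = [1, 0, 2]; repeating for each j gives P = [[1, -1, 0], [0, -2, -2], [2, 2, 1]].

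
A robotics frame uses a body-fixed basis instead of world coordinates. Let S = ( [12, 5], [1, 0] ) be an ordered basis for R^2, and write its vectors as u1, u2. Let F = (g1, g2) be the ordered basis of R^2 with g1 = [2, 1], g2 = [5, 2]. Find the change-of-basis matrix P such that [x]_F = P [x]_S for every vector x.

[[1, -2], [2, 1]]

Column j of P is [uj]_F, since P maps S-coordinates to F-coordinates.
Expressing u1 in F: u1 = g1 + 2g2, so column 1 of P is [1, 2].
Doing the same for each uj gives P = [[1, -2], [2, 1]].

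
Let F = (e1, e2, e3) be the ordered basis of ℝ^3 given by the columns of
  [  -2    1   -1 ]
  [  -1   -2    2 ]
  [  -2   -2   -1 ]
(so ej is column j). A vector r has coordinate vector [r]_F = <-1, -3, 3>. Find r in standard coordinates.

By definition r = -e1 - 3e2 + 3e3.
Summing componentwise gives <-4, 13, 5>.

<-4, 13, 5>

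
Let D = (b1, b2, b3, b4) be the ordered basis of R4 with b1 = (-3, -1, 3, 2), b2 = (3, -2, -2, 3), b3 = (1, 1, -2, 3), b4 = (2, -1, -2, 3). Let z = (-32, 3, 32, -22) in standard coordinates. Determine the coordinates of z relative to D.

Write z = c_1 b1 + ... + c_4 b4 and solve for the c_i.
Solving this 4x4 system gives c = (4, -3, -3, -4).
Check: 4b1 - 3b2 - 3b3 - 4b4 = (-32, 3, 32, -22).

(4, -3, -3, -4)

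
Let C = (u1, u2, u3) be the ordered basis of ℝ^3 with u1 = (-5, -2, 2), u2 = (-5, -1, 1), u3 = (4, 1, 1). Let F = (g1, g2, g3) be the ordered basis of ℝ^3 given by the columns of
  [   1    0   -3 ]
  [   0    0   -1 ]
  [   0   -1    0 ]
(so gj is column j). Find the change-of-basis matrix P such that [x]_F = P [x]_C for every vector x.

Column j of P is [uj]_F, since P maps C-coordinates to F-coordinates.
Expressing u1 in F: u1 = g1 - 2g2 + 2g3, so column 1 of P is (1, -2, 2).
Doing the same for each uj gives P = [[1, -2, 1], [-2, -1, -1], [2, 1, -1]].

[[1, -2, 1], [-2, -1, -1], [2, 1, -1]]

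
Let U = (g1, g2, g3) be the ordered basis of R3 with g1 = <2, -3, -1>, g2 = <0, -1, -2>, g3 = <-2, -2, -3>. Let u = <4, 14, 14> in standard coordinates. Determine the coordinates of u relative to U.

Write u = c_1 g1 + ... + c_3 g3 and solve for the c_i.
Solving this 3x3 system gives c = (-2, 0, -4).
Check: -2g1 + 0·g2 - 4g3 = <4, 14, 14>.

<-2, 0, -4>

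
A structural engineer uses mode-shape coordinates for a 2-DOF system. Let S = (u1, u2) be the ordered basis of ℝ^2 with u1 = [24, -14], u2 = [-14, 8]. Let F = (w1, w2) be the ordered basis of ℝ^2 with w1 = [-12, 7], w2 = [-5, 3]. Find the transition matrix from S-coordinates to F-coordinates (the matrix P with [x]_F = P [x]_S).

Take x = uj: its S-coordinates are the j-th standard unit vector, so P e_j — column j of P — equals [uj]_F.
u1 = -2w1 + 0·w2, giving column 1 = [-2, 0]; repeating for each j gives P = [[-2, 2], [0, -2]].

[[-2, 2], [0, -2]]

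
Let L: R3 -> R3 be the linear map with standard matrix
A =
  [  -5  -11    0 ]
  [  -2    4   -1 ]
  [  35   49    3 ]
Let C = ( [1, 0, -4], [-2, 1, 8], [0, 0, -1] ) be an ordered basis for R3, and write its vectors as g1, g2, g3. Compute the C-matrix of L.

With P the matrix whose columns are g1, ..., g3, [L]_C = P^(-1) A P.
Column by column: L(g1) = A g1 = [-5, 2, 23]; its C-coordinates [-1, 2, -3] give column 1.
Continuing for each basis vector yields [L]_C = [[-1, -1, 2], [2, 0, 1], [-3, 1, 3]].

[[-1, -1, 2], [2, 0, 1], [-3, 1, 3]]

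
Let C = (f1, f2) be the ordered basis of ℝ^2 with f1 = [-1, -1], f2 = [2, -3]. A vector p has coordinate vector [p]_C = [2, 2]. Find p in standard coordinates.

The coordinates say p = 2f1 + 2f2; adding the scaled basis vectors gives [2, -8].

[2, -8]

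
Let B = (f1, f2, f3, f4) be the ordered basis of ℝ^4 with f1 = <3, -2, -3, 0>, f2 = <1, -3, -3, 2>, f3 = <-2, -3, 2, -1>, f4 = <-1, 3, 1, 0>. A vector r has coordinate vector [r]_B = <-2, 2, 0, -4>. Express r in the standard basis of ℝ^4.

r = M [r]_B, where M has columns f1, ..., f4.
Carrying out the matrix-vector product, r = <0, -14, -4, 4>.

<0, -14, -4, 4>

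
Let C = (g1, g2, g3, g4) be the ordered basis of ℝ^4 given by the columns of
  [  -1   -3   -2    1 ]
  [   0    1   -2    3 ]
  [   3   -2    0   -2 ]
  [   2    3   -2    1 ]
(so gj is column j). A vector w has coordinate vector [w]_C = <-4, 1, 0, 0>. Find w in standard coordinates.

<1, 1, -14, -5>

w = M [w]_C, where M has columns g1, ..., g4.
Carrying out the matrix-vector product, w = <1, 1, -14, -5>.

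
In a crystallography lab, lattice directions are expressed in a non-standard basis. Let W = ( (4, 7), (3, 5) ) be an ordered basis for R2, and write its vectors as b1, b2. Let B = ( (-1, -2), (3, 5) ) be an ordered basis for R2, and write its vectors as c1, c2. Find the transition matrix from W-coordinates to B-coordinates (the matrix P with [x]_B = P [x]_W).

Take x = bj: its W-coordinates are the j-th standard unit vector, so P e_j — column j of P — equals [bj]_B.
b1 = -c1 + c2, giving column 1 = (-1, 1); repeating for each j gives P = [[-1, 0], [1, 1]].

[[-1, 0], [1, 1]]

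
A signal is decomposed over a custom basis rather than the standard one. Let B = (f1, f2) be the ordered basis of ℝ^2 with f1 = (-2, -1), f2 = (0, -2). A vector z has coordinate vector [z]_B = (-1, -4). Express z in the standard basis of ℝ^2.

(2, 9)

z = M [z]_B, where M has columns f1, f2.
Carrying out the matrix-vector product, z = (2, 9).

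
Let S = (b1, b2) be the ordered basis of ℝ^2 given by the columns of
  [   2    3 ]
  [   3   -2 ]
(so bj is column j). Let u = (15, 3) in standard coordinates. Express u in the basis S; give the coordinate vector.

(3, 3)

We seek scalars with c_1 b1 + c_2 b2 = u; equivalently solve M c = u where the columns of M are b1, b2.
System: 2c_1 + 3c_2 = 15, 3c_1 - 2c_2 = 3; solving gives c_1 = 3, c_2 = 3.
Check: 3b1 + 3b2 = (15, 3).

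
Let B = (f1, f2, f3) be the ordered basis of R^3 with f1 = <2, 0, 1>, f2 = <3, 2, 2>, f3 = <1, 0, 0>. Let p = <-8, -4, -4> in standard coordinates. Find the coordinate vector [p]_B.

We seek scalars with c_1 f1 + ... + c_3 f3 = p; equivalently solve M c = p where the columns of M are f1, ..., f3.
Row-reducing the augmented matrix [M | p] gives c = (0, -2, -2).
Check: 0·f1 - 2f2 - 2f3 = <-8, -4, -4>.

<0, -2, -2>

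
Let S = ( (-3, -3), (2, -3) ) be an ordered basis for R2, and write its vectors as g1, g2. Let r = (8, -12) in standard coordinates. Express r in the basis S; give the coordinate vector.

(0, 4)

Write r = c_1 g1 + c_2 g2 and solve for the c_i.
System: -3c_1 + 2c_2 = 8, -3c_1 - 3c_2 = -12; solving gives c_1 = 0, c_2 = 4.
Check: 0·g1 + 4g2 = (8, -12).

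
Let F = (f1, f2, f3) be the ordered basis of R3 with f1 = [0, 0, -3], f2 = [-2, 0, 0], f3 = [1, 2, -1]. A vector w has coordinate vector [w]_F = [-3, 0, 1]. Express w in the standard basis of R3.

[1, 2, 8]

w = M [w]_F, where M has columns f1, ..., f3.
Carrying out the matrix-vector product, w = [1, 2, 8].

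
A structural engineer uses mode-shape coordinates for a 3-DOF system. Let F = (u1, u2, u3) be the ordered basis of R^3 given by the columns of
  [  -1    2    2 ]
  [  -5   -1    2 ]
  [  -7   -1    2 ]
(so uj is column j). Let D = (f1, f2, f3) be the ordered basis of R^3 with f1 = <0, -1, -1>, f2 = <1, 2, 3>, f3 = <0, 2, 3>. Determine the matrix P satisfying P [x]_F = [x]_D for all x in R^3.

Let M have columns uj and N have columns fj. Then for every x, N [x]_D = x = M [x]_F, so P = N^(-1) M.
Since det N = 1, N^(-1) has integer entries; multiplying gives P = [[1, 1, -2], [-1, 2, 2], [-1, -2, -2]].

[[1, 1, -2], [-1, 2, 2], [-1, -2, -2]]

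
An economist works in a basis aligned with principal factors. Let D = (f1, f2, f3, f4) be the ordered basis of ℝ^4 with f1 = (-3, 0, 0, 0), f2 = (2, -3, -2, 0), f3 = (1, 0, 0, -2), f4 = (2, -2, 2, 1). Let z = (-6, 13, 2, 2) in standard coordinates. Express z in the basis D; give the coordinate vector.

Write z = c_1 f1 + ... + c_4 f4 and solve for the c_i.
Gaussian elimination on [M | z] yields c = (-2, -3, -2, -2).
Check: -2f1 - 3f2 - 2f3 - 2f4 = (-6, 13, 2, 2).

(-2, -3, -2, -2)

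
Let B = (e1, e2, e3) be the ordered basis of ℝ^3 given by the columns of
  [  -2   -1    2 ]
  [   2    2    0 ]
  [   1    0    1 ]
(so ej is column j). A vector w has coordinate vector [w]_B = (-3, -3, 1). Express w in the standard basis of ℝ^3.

w = M [w]_B, where M has columns e1, ..., e3.
Carrying out the matrix-vector product, w = (11, -12, -2).

(11, -12, -2)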